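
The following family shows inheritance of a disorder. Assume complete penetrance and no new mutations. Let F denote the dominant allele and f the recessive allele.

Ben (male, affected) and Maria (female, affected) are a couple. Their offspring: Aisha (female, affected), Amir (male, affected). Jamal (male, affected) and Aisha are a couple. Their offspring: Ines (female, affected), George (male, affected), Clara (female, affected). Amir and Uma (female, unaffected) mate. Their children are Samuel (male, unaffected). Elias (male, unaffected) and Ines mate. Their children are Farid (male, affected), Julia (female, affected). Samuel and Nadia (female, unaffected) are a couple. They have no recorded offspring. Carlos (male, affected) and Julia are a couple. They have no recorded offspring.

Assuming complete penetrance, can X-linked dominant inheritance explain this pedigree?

A consistent assignment under X-linked dominant exists: Ben X^F Y, Maria X^F X^F, Aisha X^F X^F, Amir X^F Y, Jamal X^F Y, Uma X^f X^f, Ines X^F X^F, George X^F Y, Clara X^F X^F, Elias X^f Y, Samuel X^f Y, Nadia X^f X^f, Farid X^F Y, Julia X^F X^f, Carlos X^F Y.
In this assignment every recorded phenotype matches its genotype and every non-founder's genotype is obtainable from its parents' genotypes, so the pedigree is consistent.

Yes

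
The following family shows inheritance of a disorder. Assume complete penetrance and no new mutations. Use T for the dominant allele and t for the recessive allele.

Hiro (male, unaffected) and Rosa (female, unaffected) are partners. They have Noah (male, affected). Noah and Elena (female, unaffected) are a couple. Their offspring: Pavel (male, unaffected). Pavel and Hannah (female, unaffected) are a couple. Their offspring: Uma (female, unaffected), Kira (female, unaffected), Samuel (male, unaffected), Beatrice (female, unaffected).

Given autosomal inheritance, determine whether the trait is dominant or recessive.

Hiro and Rosa are both unaffected yet have an affected child Noah. Under dominance, an affected child requires at least one affected parent, so the trait cannot be dominant.

recessive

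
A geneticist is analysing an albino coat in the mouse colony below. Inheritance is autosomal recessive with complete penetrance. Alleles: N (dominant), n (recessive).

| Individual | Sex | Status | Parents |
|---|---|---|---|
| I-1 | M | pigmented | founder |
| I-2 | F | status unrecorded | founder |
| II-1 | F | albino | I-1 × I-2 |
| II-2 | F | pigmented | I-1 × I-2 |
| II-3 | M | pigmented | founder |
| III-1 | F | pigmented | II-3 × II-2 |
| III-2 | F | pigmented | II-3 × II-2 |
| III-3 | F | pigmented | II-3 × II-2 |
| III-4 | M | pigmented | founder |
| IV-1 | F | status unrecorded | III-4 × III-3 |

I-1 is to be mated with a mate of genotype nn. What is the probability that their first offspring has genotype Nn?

I-1 is pigmented so carries N and passed n to II-1 (nn), so I-1 is Nn.
The cross gives 1/2 Nn : 1/2 nn, so P(offspring has genotype Nn) = 1/2.

1/2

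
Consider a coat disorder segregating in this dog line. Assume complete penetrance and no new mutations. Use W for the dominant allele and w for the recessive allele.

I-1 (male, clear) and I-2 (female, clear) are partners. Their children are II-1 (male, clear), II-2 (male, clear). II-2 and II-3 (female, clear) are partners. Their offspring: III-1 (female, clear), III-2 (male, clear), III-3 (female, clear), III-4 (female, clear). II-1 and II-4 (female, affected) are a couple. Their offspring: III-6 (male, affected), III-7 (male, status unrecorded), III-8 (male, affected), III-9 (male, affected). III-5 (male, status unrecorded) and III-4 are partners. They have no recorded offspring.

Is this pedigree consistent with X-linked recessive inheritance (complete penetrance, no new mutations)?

A consistent assignment under X-linked recessive exists: I-1 X^W Y, I-2 X^W X^W, II-1 X^W Y, II-2 X^W Y, II-3 X^W X^W, II-4 X^w X^w, III-1 X^W X^W, III-2 X^W Y, III-3 X^W X^W, III-4 X^W X^W, III-5 X^W Y, III-6 X^w Y, III-7 X^w Y, III-8 X^w Y, III-9 X^w Y.
In this assignment every recorded phenotype matches its genotype and every non-founder's genotype is obtainable from its parents' genotypes, so the pedigree is consistent.

Yes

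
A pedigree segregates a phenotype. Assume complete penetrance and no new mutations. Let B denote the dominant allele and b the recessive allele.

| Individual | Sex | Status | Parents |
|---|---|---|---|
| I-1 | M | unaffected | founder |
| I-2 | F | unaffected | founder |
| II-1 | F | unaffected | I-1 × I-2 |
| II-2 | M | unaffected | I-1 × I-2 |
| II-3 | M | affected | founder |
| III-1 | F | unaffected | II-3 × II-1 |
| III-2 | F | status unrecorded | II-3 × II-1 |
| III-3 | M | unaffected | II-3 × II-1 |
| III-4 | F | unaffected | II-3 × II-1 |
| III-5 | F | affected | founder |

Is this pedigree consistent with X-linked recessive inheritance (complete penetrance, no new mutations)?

A consistent assignment under X-linked recessive exists: I-1 X^B Y, I-2 X^B X^B, II-1 X^B X^B, II-2 X^B Y, II-3 X^b Y, III-1 X^B X^b, III-2 X^B X^b, III-3 X^B Y, III-4 X^B X^b, III-5 X^b X^b.
In this assignment every recorded phenotype matches its genotype and every non-founder's genotype is obtainable from its parents' genotypes, so the pedigree is consistent.

Yes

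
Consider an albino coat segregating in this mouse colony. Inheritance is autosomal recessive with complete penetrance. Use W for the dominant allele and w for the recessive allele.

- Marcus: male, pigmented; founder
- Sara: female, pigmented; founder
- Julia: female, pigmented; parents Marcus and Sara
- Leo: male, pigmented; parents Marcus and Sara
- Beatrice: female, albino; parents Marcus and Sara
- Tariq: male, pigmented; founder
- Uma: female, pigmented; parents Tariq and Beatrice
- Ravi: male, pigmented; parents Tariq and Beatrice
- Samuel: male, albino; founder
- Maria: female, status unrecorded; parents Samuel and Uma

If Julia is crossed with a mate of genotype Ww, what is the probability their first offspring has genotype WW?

Marcus is pigmented so carries W and passed w to Beatrice (ww), so Marcus is Ww.
Sara is pigmented so carries W and passed w to Beatrice (ww), so Sara is Ww.
Julia is a pigmented offspring of Marcus (Ww) × Sara (Ww), whose cross gives 1/4 WW : 1/2 Ww : 1/4 ww; conditioning on being pigmented, Julia is WW with probability 1/3, Ww with probability 2/3.
Summing over parental genotype combinations, P(offspring has genotype WW) = 1/3·1/2 + 2/3·1/4 = 1/3.

1/3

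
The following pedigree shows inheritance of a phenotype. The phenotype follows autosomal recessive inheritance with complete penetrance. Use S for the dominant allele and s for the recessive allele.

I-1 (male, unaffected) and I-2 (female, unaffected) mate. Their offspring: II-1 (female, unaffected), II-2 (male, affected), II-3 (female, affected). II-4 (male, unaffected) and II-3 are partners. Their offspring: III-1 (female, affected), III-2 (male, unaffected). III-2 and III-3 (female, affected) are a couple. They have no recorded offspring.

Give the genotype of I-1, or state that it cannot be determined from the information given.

From phenotype alone, I-1 is SS or Ss.
I-1 is unaffected so carries S and passed s to II-2 (ss), so I-1 is Ss.

Ss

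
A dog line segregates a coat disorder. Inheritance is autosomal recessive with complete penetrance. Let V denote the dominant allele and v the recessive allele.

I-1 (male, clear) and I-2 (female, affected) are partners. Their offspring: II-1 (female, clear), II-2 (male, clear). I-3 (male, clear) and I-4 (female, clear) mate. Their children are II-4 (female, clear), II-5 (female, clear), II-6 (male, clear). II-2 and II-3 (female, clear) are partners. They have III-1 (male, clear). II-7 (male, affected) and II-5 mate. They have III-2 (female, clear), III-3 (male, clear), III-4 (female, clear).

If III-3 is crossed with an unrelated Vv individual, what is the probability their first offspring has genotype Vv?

III-3 is clear so carries V and received v from II-7 (vv), so III-3 is Vv.
The cross gives 1/4 VV : 1/2 Vv : 1/4 vv, so P(offspring has genotype Vv) = 1/2.

1/2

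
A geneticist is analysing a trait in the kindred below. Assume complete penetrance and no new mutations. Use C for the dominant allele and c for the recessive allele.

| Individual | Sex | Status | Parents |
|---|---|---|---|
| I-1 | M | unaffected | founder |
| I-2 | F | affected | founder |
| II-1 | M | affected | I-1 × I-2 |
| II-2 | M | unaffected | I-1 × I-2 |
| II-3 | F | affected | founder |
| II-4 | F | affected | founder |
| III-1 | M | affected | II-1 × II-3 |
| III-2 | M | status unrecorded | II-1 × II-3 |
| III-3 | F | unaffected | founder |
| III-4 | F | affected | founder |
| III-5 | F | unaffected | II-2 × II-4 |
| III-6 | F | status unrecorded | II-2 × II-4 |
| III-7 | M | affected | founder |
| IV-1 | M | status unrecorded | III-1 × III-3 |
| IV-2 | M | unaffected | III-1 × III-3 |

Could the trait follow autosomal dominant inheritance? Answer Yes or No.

Yes

A consistent assignment under autosomal dominant exists: I-1 cc, I-2 Cc, II-1 Cc, II-2 cc, II-3 CC, II-4 Cc, III-1 Cc, III-2 CC, III-3 cc, III-4 CC, III-5 cc, III-6 Cc, III-7 CC, IV-1 Cc, IV-2 cc.
In this assignment every recorded phenotype matches its genotype and every non-founder's genotype is obtainable from its parents' genotypes, so the pedigree is consistent.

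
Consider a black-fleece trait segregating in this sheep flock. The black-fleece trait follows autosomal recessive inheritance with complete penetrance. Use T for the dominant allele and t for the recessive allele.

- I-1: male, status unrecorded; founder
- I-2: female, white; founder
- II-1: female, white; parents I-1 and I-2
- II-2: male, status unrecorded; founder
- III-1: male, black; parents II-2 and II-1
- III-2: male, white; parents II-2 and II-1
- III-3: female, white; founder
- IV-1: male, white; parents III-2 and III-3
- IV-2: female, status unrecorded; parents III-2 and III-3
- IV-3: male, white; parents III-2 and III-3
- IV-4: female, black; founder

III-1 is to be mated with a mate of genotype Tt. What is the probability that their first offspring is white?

III-1 is black, so III-1 is tt.
The cross gives 1/2 Tt : 1/2 tt, so P(offspring is white) = 1/2.

1/2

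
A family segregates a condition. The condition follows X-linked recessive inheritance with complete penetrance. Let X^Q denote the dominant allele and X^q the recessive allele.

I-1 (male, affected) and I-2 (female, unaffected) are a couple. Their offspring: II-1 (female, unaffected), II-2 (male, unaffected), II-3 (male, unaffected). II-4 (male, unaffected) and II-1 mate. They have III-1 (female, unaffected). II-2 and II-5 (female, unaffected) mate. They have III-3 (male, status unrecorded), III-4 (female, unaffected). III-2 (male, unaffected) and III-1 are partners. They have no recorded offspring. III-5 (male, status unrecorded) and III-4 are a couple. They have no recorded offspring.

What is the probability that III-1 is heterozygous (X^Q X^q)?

II-4 is unaffected, so II-4 is X^Q Y.
II-1 is unaffected so carries Q and received q from I-1 (X^q Y), so II-1 is X^Q X^q.
Their cross gives offspring ratios 1/2 X^Q X^Q : 1/2 X^Q X^q. Conditioning on III-1 being unaffected, P(X^Q X^q) = 1/2 / 1 = 1/2.

1/2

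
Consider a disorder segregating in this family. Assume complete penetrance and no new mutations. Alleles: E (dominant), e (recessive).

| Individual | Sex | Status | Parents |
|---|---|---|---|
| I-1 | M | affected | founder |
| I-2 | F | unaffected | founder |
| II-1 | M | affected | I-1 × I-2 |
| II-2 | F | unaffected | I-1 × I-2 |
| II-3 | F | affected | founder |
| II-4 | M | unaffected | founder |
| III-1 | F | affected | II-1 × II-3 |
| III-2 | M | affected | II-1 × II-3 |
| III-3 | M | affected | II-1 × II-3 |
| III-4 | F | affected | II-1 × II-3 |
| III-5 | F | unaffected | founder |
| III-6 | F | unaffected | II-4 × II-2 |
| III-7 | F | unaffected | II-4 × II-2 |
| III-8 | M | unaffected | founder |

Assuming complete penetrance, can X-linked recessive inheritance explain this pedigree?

A consistent assignment under X-linked recessive exists: I-1 X^e Y, I-2 X^E X^e, II-1 X^e Y, II-2 X^E X^e, II-3 X^e X^e, II-4 X^E Y, III-1 X^e X^e, III-2 X^e Y, III-3 X^e Y, III-4 X^e X^e, III-5 X^E X^E, III-6 X^E X^E, III-7 X^E X^E, III-8 X^E Y.
In this assignment every recorded phenotype matches its genotype and every non-founder's genotype is obtainable from its parents' genotypes, so the pedigree is consistent.

Yes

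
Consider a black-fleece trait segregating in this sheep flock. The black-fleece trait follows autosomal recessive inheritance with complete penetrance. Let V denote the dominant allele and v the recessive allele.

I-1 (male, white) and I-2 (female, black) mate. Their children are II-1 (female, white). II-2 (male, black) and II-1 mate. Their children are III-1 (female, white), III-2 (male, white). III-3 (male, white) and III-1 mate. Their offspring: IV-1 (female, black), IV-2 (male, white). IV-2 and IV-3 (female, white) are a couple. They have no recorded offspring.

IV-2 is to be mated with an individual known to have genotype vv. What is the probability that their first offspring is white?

III-3 is white so carries V and passed v to IV-1 (vv), so III-3 is Vv.
III-1 is white so carries V and received v from II-2 (vv), so III-1 is Vv.
IV-2 is a white offspring of III-3 (Vv) × III-1 (Vv), whose cross gives 1/4 VV : 1/2 Vv : 1/4 vv; conditioning on being white, IV-2 is VV with probability 1/3, Vv with probability 2/3.
Summing over parental genotype combinations, P(offspring is white) = 1/3·1 + 2/3·1/2 = 2/3.

2/3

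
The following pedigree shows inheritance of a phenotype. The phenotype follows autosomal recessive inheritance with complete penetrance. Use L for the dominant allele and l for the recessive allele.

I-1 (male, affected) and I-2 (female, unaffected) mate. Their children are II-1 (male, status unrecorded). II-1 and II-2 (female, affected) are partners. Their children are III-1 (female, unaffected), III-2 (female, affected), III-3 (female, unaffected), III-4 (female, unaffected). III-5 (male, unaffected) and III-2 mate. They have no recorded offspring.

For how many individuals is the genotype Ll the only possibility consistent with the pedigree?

Obligate heterozygotes: II-1 passed L to III-1 (Ll, whose l came from II-2) and received l from I-1 (ll), so II-1 is Ll; III-1 is unaffected so carries L and received l from II-2 (ll), so III-1 is Ll; III-3 is unaffected so carries L and received l from II-2 (ll), so III-3 is Ll; III-4 is unaffected so carries L and received l from II-2 (ll), so III-4 is Ll.
Every other individual is either homozygous by phenotype or has at least one consistent homozygous assignment, so the count is 4.

4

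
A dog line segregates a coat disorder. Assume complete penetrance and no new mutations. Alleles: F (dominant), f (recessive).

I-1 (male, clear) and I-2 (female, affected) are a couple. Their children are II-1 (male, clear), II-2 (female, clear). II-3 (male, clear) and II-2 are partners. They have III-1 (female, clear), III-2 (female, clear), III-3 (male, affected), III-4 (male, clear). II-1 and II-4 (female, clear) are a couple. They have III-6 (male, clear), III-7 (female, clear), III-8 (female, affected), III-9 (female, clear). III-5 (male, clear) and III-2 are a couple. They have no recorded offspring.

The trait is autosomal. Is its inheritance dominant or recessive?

II-3 and II-2 are both clear yet have an affected child III-3. Under dominance, an affected child requires at least one affected parent, so the trait cannot be dominant.

recessive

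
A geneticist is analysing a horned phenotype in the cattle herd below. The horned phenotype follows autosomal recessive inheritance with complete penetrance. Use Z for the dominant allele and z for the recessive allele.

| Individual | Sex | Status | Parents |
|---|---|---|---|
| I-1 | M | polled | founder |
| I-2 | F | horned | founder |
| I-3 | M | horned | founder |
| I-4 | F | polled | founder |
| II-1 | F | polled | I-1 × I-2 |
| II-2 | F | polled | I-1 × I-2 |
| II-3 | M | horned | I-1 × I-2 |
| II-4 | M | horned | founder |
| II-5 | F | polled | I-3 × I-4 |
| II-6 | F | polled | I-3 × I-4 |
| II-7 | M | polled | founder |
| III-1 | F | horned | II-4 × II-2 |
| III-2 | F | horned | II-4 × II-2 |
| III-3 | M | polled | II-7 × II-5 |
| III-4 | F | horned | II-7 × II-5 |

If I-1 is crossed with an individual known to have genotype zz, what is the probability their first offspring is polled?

1/2

I-1 is polled so carries Z and passed z to II-3 (zz), so I-1 is Zz.
The cross gives 1/2 Zz : 1/2 zz, so P(offspring is polled) = 1/2.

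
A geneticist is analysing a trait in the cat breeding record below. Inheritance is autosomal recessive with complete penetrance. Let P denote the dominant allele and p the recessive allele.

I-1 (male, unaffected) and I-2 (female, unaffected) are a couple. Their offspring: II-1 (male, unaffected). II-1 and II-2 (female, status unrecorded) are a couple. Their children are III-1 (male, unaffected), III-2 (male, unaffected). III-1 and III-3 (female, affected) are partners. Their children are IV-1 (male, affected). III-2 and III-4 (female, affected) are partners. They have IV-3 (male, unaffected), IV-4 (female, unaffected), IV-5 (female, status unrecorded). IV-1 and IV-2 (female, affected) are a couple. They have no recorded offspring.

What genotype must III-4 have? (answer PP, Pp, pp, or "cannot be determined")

pp

III-4 is affected, so III-4 is pp.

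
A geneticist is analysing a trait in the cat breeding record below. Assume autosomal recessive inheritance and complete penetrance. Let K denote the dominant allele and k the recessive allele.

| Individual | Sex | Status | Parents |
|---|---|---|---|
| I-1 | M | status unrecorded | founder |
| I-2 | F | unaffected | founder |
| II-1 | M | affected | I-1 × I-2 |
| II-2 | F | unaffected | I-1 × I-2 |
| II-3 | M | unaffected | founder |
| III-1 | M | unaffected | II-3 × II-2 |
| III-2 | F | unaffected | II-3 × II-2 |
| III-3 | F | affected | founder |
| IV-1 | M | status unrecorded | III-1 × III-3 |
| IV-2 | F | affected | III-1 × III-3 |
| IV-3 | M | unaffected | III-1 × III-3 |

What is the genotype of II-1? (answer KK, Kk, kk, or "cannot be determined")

kk

II-1 is affected, so II-1 is kk.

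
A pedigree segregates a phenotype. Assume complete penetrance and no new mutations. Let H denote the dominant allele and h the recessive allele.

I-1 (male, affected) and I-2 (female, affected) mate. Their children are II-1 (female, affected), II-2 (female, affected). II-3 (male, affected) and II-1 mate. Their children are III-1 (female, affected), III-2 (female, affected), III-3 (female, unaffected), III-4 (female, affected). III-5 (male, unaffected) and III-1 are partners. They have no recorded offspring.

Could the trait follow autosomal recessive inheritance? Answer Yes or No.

No

Under autosomal recessive, III-3 (unaffected, female) cannot arise from II-3 (affected) × II-1 (affected).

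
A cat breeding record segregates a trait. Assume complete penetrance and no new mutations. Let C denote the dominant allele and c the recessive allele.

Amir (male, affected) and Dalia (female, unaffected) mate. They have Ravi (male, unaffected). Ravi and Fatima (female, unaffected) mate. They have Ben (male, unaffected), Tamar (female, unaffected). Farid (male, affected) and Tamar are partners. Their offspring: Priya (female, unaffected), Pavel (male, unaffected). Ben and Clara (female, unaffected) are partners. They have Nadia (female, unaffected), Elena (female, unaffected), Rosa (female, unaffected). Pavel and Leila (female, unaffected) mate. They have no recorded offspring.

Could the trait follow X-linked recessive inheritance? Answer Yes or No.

Yes

A consistent assignment under X-linked recessive exists: Amir X^c Y, Dalia X^C X^C, Ravi X^C Y, Fatima X^C X^C, Ben X^C Y, Tamar X^C X^C, Farid X^c Y, Clara X^C X^C, Priya X^C X^c, Pavel X^C Y, Leila X^C X^C, Nadia X^C X^C, Elena X^C X^C, Rosa X^C X^C.
In this assignment every recorded phenotype matches its genotype and every non-founder's genotype is obtainable from its parents' genotypes, so the pedigree is consistent.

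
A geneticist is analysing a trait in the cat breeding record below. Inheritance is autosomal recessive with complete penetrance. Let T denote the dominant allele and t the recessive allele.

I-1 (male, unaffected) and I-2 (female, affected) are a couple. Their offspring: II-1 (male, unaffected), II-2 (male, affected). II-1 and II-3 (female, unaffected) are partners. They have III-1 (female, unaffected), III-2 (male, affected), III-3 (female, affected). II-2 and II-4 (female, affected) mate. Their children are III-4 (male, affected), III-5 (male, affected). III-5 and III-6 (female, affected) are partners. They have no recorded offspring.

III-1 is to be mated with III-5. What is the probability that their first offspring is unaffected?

2/3

II-1 is unaffected so carries T and received t from I-2 (tt), so II-1 is Tt.
II-3 is unaffected so carries T and passed t to III-2 (tt), so II-3 is Tt.
III-1 is an unaffected offspring of II-1 (Tt) × II-3 (Tt), whose cross gives 1/4 TT : 1/2 Tt : 1/4 tt; conditioning on being unaffected, III-1 is TT with probability 1/3, Tt with probability 2/3.
III-5 is affected, so III-5 is tt.
Summing over parental genotype combinations, P(offspring is unaffected) = 1/3·1 + 2/3·1/2 = 2/3.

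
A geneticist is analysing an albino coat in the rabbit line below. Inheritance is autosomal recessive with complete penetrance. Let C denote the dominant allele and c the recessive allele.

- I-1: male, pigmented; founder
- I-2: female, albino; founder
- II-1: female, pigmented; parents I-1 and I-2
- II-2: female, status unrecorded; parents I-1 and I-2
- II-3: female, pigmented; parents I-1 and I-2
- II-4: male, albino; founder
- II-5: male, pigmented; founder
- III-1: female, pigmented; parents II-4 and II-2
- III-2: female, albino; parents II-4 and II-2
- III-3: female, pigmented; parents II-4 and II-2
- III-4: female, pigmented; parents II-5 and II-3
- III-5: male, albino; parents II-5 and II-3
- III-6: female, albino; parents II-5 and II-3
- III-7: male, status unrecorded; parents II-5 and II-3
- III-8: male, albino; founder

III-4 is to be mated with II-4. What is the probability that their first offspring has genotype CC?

0

II-5 is pigmented so carries C and passed c to III-5 (cc), so II-5 is Cc.
II-3 is pigmented so carries C and received c from I-2 (cc), so II-3 is Cc.
III-4 is a pigmented offspring of II-5 (Cc) × II-3 (Cc), whose cross gives 1/4 CC : 1/2 Cc : 1/4 cc; conditioning on being pigmented, III-4 is CC with probability 1/3, Cc with probability 2/3.
II-4 is albino, so II-4 is cc.
Summing over parental genotype combinations, P(offspring has genotype CC) = 0 = 0.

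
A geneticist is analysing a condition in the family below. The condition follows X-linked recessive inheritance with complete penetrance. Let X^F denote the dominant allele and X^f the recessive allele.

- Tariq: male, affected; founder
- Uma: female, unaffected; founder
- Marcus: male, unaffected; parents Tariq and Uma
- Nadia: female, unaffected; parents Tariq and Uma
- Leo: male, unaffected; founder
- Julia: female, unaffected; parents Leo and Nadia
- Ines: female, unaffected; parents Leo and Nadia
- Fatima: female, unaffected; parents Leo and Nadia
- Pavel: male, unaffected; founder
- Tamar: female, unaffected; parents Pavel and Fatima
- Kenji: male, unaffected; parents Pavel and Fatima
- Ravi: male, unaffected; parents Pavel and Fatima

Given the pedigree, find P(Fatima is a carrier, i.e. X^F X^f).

Leo is unaffected, so Leo is X^F Y.
Nadia is unaffected so carries F and received f from Tariq (X^f Y), so Nadia is X^F X^f.
Their cross gives offspring ratios 1/2 X^F X^F : 1/2 X^F X^f. Conditioning on Fatima being unaffected, P(X^F X^f) = 1/2 / 1 = 1/2 before taking Fatima's own offspring into account.
Pavel is unaffected, so Pavel is X^F Y.
Now use Fatima's offspring. Probability of each recorded status — unaffected son Kenji: 1/2 if Fatima is X^F X^f, 1 if X^F X^F; unaffected son Ravi: 1/2 if Fatima is X^F X^f, 1 if X^F X^F. (Tamar: equally likely either way, so uninformative.)
Bayes: P(X^F X^f) = 1/2·1/4 / (1/2·1/4 + 1/2·1) = 1/5.

1/5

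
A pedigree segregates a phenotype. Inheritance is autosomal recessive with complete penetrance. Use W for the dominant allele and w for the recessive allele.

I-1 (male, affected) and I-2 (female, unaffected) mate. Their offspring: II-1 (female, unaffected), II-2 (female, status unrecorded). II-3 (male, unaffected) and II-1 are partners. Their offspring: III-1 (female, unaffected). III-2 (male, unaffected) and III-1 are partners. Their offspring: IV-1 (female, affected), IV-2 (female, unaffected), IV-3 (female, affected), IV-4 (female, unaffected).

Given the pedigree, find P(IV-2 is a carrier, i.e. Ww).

2/3

III-2 is unaffected so carries W and passed w to IV-1 (ww), so III-2 is Ww.
III-1 is unaffected so carries W and passed w to IV-1 (ww), so III-1 is Ww.
Their cross gives offspring ratios 1/4 WW : 1/2 Ww : 1/4 ww. Conditioning on IV-2 being unaffected, P(Ww) = 1/2 / 3/4 = 2/3.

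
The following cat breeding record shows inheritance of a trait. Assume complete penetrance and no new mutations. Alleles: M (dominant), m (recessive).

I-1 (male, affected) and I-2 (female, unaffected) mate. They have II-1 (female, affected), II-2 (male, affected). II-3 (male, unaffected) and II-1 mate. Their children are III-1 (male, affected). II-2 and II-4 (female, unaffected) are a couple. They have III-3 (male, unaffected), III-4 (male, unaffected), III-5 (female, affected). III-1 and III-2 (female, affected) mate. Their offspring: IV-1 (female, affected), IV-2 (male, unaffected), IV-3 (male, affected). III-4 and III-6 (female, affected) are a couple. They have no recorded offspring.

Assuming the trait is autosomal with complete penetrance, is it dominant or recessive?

III-1 and III-2 are both affected yet have an unaffected child IV-2. Under a recessive model two affected parents are homozygous and every child would be affected, so the trait cannot be recessive.

dominant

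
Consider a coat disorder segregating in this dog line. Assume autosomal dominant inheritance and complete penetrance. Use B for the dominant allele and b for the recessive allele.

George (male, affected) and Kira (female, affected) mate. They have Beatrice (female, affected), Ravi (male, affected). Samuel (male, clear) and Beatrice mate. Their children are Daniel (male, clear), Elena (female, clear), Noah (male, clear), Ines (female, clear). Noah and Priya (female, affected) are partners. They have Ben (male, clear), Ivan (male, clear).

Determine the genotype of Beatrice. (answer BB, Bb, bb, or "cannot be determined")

Bb

From phenotype alone, Beatrice is BB or Bb.
Beatrice is affected so carries B and passed b to Daniel (bb), so Beatrice is Bb.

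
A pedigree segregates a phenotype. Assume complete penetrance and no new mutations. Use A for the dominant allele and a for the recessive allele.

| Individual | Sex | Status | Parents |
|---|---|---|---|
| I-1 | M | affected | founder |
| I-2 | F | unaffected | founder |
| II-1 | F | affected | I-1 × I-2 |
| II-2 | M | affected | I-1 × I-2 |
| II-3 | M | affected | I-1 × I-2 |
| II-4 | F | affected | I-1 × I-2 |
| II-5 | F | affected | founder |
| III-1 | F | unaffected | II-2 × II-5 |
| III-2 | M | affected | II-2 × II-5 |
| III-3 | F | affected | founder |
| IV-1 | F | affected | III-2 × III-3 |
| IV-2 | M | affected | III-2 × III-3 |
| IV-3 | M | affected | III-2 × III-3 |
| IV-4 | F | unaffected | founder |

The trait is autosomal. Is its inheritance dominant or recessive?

II-2 and II-5 are both affected yet have an unaffected child III-1. Under a recessive model two affected parents are homozygous and every child would be affected, so the trait cannot be recessive.

dominant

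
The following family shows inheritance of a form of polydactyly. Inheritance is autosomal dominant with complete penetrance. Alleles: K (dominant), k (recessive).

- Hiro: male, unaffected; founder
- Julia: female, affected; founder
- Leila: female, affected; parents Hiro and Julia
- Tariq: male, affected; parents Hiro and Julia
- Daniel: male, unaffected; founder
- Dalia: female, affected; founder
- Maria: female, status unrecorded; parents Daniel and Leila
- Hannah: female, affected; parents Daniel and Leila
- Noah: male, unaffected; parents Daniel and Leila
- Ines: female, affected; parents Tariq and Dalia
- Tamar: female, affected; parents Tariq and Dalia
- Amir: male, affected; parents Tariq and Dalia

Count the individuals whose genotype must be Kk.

3

Obligate heterozygotes: Leila is affected so carries K and received k from Hiro (kk), so Leila is Kk; Tariq is affected so carries K and received k from Hiro (kk), so Tariq is Kk; Hannah is affected so carries K and received k from Daniel (kk), so Hannah is Kk.
Every other individual is either homozygous by phenotype or has at least one consistent homozygous assignment, so the count is 3.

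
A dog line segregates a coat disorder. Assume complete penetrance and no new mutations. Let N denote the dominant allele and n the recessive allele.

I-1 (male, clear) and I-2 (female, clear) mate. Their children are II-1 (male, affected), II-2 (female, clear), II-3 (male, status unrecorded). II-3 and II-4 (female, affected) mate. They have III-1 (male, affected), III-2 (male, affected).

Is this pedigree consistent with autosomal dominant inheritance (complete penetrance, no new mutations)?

Under autosomal dominant, II-1 (affected, male) cannot arise from I-1 (clear) × I-2 (clear).

No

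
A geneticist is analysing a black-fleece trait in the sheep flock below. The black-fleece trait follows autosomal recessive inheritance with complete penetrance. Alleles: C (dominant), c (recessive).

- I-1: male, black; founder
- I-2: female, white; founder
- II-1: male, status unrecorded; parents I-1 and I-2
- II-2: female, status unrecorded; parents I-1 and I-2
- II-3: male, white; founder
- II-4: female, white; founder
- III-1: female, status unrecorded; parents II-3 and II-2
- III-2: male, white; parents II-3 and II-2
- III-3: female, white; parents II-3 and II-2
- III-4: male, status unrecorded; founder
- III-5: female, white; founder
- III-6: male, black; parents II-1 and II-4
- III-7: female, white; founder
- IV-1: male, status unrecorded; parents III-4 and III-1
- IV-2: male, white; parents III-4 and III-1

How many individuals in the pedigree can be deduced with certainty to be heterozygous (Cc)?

Obligate heterozygotes: II-4 is white so carries C and passed c to III-6 (cc), so II-4 is Cc.
Every other individual is either homozygous by phenotype or has at least one consistent homozygous assignment, so the count is 1.

1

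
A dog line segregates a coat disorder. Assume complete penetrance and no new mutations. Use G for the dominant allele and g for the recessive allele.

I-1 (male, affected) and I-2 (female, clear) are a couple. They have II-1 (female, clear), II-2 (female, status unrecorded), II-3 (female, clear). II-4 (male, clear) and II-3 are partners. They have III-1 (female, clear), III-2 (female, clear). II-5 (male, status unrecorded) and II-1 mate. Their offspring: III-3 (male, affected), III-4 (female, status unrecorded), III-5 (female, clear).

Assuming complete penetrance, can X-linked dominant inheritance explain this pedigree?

Under X-linked dominant, II-1 (clear, female) cannot arise from I-1 (affected) × I-2 (clear).

No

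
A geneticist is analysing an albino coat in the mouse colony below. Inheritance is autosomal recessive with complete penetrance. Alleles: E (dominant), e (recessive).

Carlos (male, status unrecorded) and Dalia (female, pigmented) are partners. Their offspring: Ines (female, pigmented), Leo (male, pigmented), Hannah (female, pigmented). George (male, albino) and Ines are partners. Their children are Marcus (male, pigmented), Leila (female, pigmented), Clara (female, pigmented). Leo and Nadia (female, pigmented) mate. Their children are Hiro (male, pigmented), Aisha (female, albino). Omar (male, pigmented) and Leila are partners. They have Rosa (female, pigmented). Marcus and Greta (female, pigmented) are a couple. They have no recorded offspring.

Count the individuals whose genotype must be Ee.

5

Obligate heterozygotes: Leo is pigmented so carries E and passed e to Aisha (ee), so Leo is Ee; Nadia is pigmented so carries E and passed e to Aisha (ee), so Nadia is Ee; Marcus is pigmented so carries E and received e from George (ee), so Marcus is Ee; Leila is pigmented so carries E and received e from George (ee), so Leila is Ee; Clara is pigmented so carries E and received e from George (ee), so Clara is Ee.
Every other individual is either homozygous by phenotype or has at least one consistent homozygous assignment, so the count is 5.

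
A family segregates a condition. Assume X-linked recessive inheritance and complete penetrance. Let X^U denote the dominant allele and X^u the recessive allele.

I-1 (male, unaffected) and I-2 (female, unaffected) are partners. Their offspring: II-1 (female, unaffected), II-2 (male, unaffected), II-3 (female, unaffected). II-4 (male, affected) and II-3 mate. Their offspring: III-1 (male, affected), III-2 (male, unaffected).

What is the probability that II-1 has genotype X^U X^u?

I-1 is unaffected, so I-1 is X^U Y.
I-2 is unaffected so carries U and passed u to II-3 (X^U X^u, whose U came from I-1), so I-2 is X^U X^u.
Their cross gives offspring ratios 1/2 X^U X^U : 1/2 X^U X^u. Conditioning on II-1 being unaffected, P(X^U X^u) = 1/2 / 1 = 1/2.

1/2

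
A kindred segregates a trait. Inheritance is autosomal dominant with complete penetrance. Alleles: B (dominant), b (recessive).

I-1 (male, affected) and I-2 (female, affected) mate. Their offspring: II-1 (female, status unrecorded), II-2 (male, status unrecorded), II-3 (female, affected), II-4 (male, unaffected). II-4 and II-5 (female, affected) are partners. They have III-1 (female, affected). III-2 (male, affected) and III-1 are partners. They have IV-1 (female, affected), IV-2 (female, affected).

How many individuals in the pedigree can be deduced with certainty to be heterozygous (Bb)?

Obligate heterozygotes: I-1 is affected so carries B and passed b to II-4 (bb), so I-1 is Bb; I-2 is affected so carries B and passed b to II-4 (bb), so I-2 is Bb; III-1 is affected so carries B and received b from II-4 (bb), so III-1 is Bb.
Every other individual is either homozygous by phenotype or has at least one consistent homozygous assignment, so the count is 3.

3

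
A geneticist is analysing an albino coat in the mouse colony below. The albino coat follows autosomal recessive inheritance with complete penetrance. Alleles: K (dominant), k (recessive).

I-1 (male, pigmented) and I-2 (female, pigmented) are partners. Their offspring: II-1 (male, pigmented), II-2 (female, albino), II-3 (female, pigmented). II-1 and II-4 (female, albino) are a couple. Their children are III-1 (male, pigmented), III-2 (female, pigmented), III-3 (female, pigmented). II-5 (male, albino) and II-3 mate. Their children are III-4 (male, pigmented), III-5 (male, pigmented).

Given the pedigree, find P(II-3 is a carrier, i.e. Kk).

I-1 is pigmented so carries K and passed k to II-2 (kk), so I-1 is Kk.
I-2 is pigmented so carries K and passed k to II-2 (kk), so I-2 is Kk.
Their cross gives offspring ratios 1/4 KK : 1/2 Kk : 1/4 kk. Conditioning on II-3 being pigmented, P(Kk) = 1/2 / 3/4 = 2/3 before taking II-3's own offspring into account.
II-5 is albino, so II-5 is kk.
Now use II-3's offspring. Probability of each recorded status — pigmented son III-4: 1/2 if II-3 is Kk, 1 if KK; pigmented son III-5: 1/2 if II-3 is Kk, 1 if KK.
Bayes: P(Kk) = 2/3·1/4 / (2/3·1/4 + 1/3·1) = 1/3.

1/3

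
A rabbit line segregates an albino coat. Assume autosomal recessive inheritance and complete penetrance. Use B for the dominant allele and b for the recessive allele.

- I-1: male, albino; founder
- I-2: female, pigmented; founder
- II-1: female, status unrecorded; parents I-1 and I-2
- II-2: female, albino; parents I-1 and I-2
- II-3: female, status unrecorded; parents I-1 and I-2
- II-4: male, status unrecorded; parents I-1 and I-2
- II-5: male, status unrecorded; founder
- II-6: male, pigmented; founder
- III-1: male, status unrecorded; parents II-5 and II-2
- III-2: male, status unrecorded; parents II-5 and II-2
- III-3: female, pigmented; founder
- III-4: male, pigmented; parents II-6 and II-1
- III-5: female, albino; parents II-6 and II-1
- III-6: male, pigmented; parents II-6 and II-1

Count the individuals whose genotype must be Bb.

Obligate heterozygotes: I-2 is pigmented so carries B and passed b to II-2 (bb), so I-2 is Bb; II-6 is pigmented so carries B and passed b to III-5 (bb), so II-6 is Bb.
Every other individual is either homozygous by phenotype or has at least one consistent homozygous assignment, so the count is 2.

2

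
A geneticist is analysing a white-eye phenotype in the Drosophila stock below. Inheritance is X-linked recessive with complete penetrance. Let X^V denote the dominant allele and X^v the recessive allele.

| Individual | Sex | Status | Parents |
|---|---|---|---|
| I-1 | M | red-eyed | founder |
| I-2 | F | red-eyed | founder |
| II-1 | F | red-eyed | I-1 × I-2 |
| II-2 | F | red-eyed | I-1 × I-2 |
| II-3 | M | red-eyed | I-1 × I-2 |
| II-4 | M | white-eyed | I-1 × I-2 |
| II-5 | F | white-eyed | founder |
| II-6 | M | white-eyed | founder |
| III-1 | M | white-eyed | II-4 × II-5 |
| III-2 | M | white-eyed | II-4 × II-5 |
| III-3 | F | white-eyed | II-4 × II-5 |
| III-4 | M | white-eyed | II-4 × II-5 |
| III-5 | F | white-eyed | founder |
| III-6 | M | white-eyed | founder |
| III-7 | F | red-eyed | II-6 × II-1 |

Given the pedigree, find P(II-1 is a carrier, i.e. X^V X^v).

I-1 is red-eyed, so I-1 is X^V Y.
I-2 is red-eyed so carries V and passed v to II-4 (X^v Y), so I-2 is X^V X^v.
Their cross gives offspring ratios 1/2 X^V X^V : 1/2 X^V X^v. Conditioning on II-1 being red-eyed, P(X^V X^v) = 1/2 / 1 = 1/2 before taking II-1's own offspring into account.
II-6 is white-eyed, so II-6 is X^v Y.
Now use II-1's offspring. Probability of each recorded status — red-eyed daughter III-7: 1/2 if II-1 is X^V X^v, 1 if X^V X^V.
Bayes: P(X^V X^v) = 1/2·1/2 / (1/2·1/2 + 1/2·1) = 1/3.

1/3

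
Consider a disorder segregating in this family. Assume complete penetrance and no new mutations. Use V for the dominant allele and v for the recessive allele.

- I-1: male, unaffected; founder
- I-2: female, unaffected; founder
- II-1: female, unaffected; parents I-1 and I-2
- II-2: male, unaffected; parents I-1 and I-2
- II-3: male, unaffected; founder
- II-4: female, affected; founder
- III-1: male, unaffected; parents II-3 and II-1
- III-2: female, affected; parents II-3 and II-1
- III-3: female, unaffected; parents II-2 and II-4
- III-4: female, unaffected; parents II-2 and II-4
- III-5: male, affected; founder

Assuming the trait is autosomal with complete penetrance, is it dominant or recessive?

recessive

II-3 and II-1 are both unaffected yet have an affected child III-2. Under dominance, an affected child requires at least one affected parent, so the trait cannot be dominant.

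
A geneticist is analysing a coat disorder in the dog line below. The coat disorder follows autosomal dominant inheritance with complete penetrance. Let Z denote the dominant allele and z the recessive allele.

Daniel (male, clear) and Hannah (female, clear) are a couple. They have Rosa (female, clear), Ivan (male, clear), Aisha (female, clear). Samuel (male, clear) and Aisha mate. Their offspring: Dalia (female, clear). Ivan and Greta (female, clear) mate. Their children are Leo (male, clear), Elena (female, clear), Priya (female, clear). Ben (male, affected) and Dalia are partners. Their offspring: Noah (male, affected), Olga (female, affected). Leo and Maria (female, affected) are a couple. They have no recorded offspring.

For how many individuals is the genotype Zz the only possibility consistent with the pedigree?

Obligate heterozygotes: Noah is affected so carries Z and received z from Dalia (zz), so Noah is Zz; Olga is affected so carries Z and received z from Dalia (zz), so Olga is Zz.
Every other individual is either homozygous by phenotype or has at least one consistent homozygous assignment, so the count is 2.

2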